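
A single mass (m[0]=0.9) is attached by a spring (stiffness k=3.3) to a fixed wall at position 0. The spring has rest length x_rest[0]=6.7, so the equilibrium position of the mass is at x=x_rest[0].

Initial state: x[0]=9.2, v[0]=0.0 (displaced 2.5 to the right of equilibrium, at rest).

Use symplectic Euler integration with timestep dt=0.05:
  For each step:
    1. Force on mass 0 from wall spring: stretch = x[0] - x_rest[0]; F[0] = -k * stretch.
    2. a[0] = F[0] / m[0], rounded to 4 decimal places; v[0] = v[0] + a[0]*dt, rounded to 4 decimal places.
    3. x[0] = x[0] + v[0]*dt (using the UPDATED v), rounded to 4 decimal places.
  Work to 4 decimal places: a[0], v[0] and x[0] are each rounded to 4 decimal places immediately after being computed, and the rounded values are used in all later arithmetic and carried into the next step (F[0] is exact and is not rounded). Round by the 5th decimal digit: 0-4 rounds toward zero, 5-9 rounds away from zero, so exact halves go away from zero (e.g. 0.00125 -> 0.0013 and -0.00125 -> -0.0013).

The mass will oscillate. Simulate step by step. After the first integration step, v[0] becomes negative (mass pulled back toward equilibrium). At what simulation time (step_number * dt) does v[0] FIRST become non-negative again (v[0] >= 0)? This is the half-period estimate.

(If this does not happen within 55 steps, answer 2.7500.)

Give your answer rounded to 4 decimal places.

Answer: 1.6500

Derivation:
Step 0: x=[9.2000] v=[0.0000]
Step 1: x=[9.1771] v=[-0.4583]
Step 2: x=[9.1315] v=[-0.9124]
Step 3: x=[9.0636] v=[-1.3582]
Step 4: x=[8.9740] v=[-1.7915]
Step 5: x=[8.8636] v=[-2.2084]
Step 6: x=[8.7333] v=[-2.6051]
Step 7: x=[8.5844] v=[-2.9779]
Step 8: x=[8.4182] v=[-3.3234]
Step 9: x=[8.2363] v=[-3.6384]
Step 10: x=[8.0403] v=[-3.9201]
Step 11: x=[7.8320] v=[-4.1658]
Step 12: x=[7.6133] v=[-4.3733]
Step 13: x=[7.3863] v=[-4.5407]
Step 14: x=[7.1530] v=[-4.6665]
Step 15: x=[6.9155] v=[-4.7496]
Step 16: x=[6.6760] v=[-4.7891]
Step 17: x=[6.4368] v=[-4.7847]
Step 18: x=[6.2000] v=[-4.7364]
Step 19: x=[5.9678] v=[-4.6447]
Step 20: x=[5.7423] v=[-4.5105]
Step 21: x=[5.5256] v=[-4.3349]
Step 22: x=[5.3196] v=[-4.1196]
Step 23: x=[5.1263] v=[-3.8665]
Step 24: x=[4.9474] v=[-3.5780]
Step 25: x=[4.7846] v=[-3.2567]
Step 26: x=[4.6393] v=[-2.9055]
Step 27: x=[4.5129] v=[-2.5277]
Step 28: x=[4.4066] v=[-2.1267]
Step 29: x=[4.3213] v=[-1.7062]
Step 30: x=[4.2578] v=[-1.2701]
Step 31: x=[4.2167] v=[-0.8224]
Step 32: x=[4.1983] v=[-0.3671]
Step 33: x=[4.2029] v=[0.0915]
First v>=0 after going negative at step 33, time=1.6500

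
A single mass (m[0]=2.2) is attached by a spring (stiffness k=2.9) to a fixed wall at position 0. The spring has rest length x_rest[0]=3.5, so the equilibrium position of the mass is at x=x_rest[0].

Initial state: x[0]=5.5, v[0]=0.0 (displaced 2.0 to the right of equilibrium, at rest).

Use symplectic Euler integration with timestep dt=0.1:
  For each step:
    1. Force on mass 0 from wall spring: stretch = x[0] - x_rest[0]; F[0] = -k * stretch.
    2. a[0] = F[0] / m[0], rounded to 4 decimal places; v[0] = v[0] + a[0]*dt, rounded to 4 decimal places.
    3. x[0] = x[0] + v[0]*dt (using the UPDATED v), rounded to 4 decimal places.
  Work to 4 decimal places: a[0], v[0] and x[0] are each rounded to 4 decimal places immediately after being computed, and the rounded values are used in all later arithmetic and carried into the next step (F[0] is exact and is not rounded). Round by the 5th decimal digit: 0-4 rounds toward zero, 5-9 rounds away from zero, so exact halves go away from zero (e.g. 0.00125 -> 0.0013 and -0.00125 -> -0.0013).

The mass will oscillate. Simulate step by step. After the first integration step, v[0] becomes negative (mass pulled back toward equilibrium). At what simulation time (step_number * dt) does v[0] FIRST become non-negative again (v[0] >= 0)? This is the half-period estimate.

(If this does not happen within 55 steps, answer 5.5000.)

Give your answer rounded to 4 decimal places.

Answer: 2.8000

Derivation:
Step 0: x=[5.5000] v=[0.0000]
Step 1: x=[5.4736] v=[-0.2636]
Step 2: x=[5.4212] v=[-0.5238]
Step 3: x=[5.3435] v=[-0.7771]
Step 4: x=[5.2415] v=[-1.0201]
Step 5: x=[5.1165] v=[-1.2497]
Step 6: x=[4.9702] v=[-1.4628]
Step 7: x=[4.8045] v=[-1.6566]
Step 8: x=[4.6216] v=[-1.8286]
Step 9: x=[4.4240] v=[-1.9765]
Step 10: x=[4.2142] v=[-2.0983]
Step 11: x=[3.9950] v=[-2.1924]
Step 12: x=[3.7692] v=[-2.2577]
Step 13: x=[3.5399] v=[-2.2932]
Step 14: x=[3.3101] v=[-2.2985]
Step 15: x=[3.0828] v=[-2.2735]
Step 16: x=[2.8610] v=[-2.2185]
Step 17: x=[2.6476] v=[-2.1343]
Step 18: x=[2.4454] v=[-2.0219]
Step 19: x=[2.2571] v=[-1.8829]
Step 20: x=[2.0852] v=[-1.7191]
Step 21: x=[1.9319] v=[-1.5326]
Step 22: x=[1.7993] v=[-1.3259]
Step 23: x=[1.6891] v=[-1.1017]
Step 24: x=[1.6028] v=[-0.8630]
Step 25: x=[1.5415] v=[-0.6129]
Step 26: x=[1.5060] v=[-0.3547]
Step 27: x=[1.4968] v=[-0.0919]
Step 28: x=[1.5140] v=[0.1722]
First v>=0 after going negative at step 28, time=2.8000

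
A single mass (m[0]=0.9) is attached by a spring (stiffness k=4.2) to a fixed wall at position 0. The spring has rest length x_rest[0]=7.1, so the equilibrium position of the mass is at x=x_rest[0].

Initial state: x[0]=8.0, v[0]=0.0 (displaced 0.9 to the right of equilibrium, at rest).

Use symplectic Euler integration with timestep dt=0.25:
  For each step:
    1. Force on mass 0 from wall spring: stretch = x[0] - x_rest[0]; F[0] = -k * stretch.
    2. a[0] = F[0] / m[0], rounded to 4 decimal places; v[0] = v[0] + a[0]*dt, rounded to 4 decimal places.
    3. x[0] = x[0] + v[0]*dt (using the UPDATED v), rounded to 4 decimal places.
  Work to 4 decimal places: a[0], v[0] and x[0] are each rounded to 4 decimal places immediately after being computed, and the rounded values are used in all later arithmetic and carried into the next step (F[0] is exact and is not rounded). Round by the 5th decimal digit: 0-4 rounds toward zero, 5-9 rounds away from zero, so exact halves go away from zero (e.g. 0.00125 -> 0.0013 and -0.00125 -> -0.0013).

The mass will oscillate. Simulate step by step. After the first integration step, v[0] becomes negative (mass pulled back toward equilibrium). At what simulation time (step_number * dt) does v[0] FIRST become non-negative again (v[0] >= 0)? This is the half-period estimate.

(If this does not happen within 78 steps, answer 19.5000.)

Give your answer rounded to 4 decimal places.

Answer: 1.5000

Derivation:
Step 0: x=[8.0000] v=[0.0000]
Step 1: x=[7.7375] v=[-1.0500]
Step 2: x=[7.2891] v=[-1.7938]
Step 3: x=[6.7855] v=[-2.0144]
Step 4: x=[6.3736] v=[-1.6475]
Step 5: x=[6.1736] v=[-0.8000]
Step 6: x=[6.2438] v=[0.2808]
First v>=0 after going negative at step 6, time=1.5000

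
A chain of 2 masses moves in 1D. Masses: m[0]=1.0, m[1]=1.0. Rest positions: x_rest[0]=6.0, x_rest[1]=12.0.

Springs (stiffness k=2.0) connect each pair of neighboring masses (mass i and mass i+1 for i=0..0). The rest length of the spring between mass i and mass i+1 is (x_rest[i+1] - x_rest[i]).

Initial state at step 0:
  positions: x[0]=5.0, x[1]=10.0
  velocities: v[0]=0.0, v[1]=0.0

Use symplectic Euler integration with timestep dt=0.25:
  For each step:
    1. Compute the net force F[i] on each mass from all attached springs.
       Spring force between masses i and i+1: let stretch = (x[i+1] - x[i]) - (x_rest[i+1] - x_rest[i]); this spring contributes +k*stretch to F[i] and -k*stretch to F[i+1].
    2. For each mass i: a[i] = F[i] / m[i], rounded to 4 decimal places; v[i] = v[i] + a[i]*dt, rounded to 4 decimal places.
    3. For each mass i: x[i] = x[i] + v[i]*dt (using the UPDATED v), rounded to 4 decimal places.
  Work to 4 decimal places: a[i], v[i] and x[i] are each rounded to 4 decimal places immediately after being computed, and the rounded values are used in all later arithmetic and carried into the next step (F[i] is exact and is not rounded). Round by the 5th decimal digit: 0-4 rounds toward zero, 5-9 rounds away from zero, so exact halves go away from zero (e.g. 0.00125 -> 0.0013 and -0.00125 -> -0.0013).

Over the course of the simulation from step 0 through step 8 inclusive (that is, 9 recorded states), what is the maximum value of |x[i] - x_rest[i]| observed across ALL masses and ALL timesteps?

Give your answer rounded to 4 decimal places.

Step 0: x=[5.0000 10.0000] v=[0.0000 0.0000]
Step 1: x=[4.8750 10.1250] v=[-0.5000 0.5000]
Step 2: x=[4.6563 10.3438] v=[-0.8750 0.8750]
Step 3: x=[4.3985 10.6016] v=[-1.0313 1.0313]
Step 4: x=[4.1661 10.8341] v=[-0.9298 0.9298]
Step 5: x=[4.0172 10.9831] v=[-0.5958 0.5958]
Step 6: x=[3.9890 11.0113] v=[-0.1129 0.1129]
Step 7: x=[4.0886 10.9117] v=[0.3983 -0.3983]
Step 8: x=[4.2911 10.7092] v=[0.8099 -0.8099]
Max displacement = 2.0110

Answer: 2.0110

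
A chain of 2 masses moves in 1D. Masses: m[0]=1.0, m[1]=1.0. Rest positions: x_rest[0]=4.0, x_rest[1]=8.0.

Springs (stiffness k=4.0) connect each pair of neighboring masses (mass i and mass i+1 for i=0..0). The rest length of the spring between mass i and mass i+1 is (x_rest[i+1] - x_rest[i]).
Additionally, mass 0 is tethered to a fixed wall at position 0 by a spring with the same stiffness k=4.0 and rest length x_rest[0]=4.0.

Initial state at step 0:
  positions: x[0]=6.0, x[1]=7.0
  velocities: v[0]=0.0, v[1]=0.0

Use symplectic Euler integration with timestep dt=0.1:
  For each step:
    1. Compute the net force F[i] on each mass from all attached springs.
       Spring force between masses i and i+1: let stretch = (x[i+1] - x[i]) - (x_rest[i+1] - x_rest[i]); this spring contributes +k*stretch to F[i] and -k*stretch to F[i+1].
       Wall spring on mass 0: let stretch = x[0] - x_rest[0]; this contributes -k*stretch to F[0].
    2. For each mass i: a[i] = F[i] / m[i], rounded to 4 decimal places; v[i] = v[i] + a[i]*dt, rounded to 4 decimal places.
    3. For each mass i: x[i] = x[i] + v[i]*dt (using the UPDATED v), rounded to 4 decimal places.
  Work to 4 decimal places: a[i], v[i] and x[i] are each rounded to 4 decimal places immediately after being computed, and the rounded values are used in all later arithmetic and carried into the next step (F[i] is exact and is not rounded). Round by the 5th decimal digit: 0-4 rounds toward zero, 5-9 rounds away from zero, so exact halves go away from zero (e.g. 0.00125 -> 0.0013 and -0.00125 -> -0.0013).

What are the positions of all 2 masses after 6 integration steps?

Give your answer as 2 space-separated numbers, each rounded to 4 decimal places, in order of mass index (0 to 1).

Step 0: x=[6.0000 7.0000] v=[0.0000 0.0000]
Step 1: x=[5.8000 7.1200] v=[-2.0000 1.2000]
Step 2: x=[5.4208 7.3472] v=[-3.7920 2.2720]
Step 3: x=[4.9018 7.6573] v=[-5.1898 3.1014]
Step 4: x=[4.2970 8.0172] v=[-6.0483 3.5992]
Step 5: x=[3.6691 8.3883] v=[-6.2790 3.7111]
Step 6: x=[3.0832 8.7306] v=[-5.8590 3.4234]

Answer: 3.0832 8.7306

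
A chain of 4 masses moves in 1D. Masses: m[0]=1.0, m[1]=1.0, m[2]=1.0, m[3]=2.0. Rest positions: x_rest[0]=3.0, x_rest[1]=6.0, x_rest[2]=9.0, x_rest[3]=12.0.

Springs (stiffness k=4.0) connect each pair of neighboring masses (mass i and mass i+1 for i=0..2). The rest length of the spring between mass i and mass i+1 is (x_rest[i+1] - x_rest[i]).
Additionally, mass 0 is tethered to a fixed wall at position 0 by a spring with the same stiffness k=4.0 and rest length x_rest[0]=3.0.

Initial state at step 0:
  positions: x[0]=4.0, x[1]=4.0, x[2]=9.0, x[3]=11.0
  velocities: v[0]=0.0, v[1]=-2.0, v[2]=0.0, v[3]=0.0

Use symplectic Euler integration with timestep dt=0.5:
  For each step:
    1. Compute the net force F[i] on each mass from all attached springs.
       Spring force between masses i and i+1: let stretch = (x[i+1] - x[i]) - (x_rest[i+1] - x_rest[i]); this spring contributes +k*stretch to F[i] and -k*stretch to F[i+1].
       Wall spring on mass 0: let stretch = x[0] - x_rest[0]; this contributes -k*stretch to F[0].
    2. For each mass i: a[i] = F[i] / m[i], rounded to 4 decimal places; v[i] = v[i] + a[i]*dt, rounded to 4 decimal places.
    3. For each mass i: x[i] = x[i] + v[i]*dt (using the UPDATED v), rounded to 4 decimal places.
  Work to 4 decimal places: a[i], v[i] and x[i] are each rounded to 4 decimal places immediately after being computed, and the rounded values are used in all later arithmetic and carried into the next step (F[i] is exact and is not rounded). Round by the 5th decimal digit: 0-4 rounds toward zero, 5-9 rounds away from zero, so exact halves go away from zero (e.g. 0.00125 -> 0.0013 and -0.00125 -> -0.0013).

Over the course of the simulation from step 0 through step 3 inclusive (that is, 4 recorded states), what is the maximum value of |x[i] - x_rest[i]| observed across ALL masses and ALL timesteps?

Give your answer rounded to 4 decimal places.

Answer: 4.0000

Derivation:
Step 0: x=[4.0000 4.0000 9.0000 11.0000] v=[0.0000 -2.0000 0.0000 0.0000]
Step 1: x=[0.0000 8.0000 6.0000 11.5000] v=[-8.0000 8.0000 -6.0000 1.0000]
Step 2: x=[4.0000 2.0000 10.5000 10.7500] v=[8.0000 -12.0000 9.0000 -1.5000]
Step 3: x=[2.0000 6.5000 6.7500 11.3750] v=[-4.0000 9.0000 -7.5000 1.2500]
Max displacement = 4.0000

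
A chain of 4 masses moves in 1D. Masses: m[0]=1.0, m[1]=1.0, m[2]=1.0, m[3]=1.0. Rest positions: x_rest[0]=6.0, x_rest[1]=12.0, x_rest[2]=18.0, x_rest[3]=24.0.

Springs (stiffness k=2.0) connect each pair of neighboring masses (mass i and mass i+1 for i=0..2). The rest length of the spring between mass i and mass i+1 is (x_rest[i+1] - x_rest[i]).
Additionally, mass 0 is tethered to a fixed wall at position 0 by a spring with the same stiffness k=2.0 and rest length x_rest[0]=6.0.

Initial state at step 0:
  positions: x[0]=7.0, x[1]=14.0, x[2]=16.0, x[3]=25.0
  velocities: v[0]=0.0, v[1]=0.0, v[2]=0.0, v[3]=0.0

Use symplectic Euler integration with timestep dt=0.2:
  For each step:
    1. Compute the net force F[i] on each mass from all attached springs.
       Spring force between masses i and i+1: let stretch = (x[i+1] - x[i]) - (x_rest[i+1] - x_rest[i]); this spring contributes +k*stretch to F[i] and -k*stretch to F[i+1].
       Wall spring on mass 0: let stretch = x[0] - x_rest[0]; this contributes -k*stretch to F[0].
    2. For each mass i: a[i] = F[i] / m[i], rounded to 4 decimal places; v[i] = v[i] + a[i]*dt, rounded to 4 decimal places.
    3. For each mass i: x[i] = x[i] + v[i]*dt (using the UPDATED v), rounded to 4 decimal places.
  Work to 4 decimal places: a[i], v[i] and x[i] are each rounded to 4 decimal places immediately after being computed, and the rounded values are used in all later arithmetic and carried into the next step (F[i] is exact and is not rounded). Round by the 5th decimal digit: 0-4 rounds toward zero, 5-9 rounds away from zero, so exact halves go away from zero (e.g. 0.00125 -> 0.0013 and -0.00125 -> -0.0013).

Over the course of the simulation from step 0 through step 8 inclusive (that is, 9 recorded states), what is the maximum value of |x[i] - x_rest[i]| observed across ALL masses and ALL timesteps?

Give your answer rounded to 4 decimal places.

Step 0: x=[7.0000 14.0000 16.0000 25.0000] v=[0.0000 0.0000 0.0000 0.0000]
Step 1: x=[7.0000 13.6000 16.5600 24.7600] v=[0.0000 -2.0000 2.8000 -1.2000]
Step 2: x=[6.9680 12.9088 17.5392 24.3440] v=[-0.1600 -3.4560 4.8960 -2.0800]
Step 3: x=[6.8538 12.1128 18.6924 23.8636] v=[-0.5709 -3.9802 5.7658 -2.4019]
Step 4: x=[6.6120 11.4224 19.7329 23.4495] v=[-1.2088 -3.4520 5.2024 -2.0704]
Step 5: x=[6.2261 11.0120 20.4059 23.2181] v=[-1.9294 -2.0520 3.3648 -1.1570]
Step 6: x=[5.7250 10.9702 20.5523 23.2417] v=[-2.5055 -0.2088 0.7321 0.1181]
Step 7: x=[5.1855 11.2754 20.1473 23.5302] v=[-2.6974 1.5260 -2.0250 1.4423]
Step 8: x=[4.7184 11.8032 19.3032 24.0280] v=[-2.3356 2.6388 -4.2206 2.4891]
Max displacement = 2.5523

Answer: 2.5523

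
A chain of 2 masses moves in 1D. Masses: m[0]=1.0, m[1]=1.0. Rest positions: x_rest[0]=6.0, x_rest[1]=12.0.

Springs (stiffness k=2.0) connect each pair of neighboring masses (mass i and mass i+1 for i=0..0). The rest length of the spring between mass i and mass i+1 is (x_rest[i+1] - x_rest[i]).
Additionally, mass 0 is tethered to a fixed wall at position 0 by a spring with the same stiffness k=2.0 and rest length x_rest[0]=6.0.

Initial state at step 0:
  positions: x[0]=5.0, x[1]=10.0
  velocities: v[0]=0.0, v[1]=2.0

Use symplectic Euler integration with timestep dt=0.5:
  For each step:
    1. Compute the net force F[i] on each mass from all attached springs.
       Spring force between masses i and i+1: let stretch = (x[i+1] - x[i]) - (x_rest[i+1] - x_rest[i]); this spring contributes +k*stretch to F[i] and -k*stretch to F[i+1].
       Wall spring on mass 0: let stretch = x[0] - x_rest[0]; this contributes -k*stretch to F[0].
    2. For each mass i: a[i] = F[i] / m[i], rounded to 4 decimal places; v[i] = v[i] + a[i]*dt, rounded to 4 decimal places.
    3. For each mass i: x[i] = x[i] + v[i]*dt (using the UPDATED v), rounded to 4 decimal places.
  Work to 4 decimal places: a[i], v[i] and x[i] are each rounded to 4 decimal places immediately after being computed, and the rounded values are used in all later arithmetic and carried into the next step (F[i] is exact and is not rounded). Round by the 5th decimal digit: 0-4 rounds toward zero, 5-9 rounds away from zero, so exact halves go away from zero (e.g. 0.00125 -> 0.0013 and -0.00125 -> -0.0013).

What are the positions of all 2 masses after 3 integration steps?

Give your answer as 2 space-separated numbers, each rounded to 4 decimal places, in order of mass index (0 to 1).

Step 0: x=[5.0000 10.0000] v=[0.0000 2.0000]
Step 1: x=[5.0000 11.5000] v=[0.0000 3.0000]
Step 2: x=[5.7500 12.7500] v=[1.5000 2.5000]
Step 3: x=[7.1250 13.5000] v=[2.7500 1.5000]

Answer: 7.1250 13.5000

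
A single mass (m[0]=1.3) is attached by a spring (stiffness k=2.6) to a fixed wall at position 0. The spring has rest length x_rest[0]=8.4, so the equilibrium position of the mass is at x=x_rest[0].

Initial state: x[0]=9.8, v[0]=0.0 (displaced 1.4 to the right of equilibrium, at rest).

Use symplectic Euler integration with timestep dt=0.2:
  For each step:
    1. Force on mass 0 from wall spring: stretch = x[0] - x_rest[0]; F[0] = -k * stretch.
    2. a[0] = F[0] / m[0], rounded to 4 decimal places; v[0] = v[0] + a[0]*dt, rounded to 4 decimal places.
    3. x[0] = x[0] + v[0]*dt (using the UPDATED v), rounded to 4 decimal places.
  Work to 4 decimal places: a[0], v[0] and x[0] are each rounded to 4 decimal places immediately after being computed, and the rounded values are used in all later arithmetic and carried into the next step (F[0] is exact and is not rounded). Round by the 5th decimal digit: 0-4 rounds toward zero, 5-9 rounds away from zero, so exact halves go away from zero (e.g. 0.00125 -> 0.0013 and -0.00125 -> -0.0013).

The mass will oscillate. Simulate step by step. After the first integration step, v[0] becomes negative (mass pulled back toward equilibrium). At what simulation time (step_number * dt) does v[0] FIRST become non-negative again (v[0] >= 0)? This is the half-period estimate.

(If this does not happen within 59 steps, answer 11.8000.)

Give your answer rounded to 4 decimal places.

Answer: 2.4000

Derivation:
Step 0: x=[9.8000] v=[0.0000]
Step 1: x=[9.6880] v=[-0.5600]
Step 2: x=[9.4730] v=[-1.0752]
Step 3: x=[9.1721] v=[-1.5044]
Step 4: x=[8.8095] v=[-1.8132]
Step 5: x=[8.4141] v=[-1.9770]
Step 6: x=[8.0176] v=[-1.9826]
Step 7: x=[7.6517] v=[-1.8296]
Step 8: x=[7.3456] v=[-1.5303]
Step 9: x=[7.1239] v=[-1.1085]
Step 10: x=[7.0043] v=[-0.5981]
Step 11: x=[6.9963] v=[-0.0398]
Step 12: x=[7.1006] v=[0.5217]
First v>=0 after going negative at step 12, time=2.4000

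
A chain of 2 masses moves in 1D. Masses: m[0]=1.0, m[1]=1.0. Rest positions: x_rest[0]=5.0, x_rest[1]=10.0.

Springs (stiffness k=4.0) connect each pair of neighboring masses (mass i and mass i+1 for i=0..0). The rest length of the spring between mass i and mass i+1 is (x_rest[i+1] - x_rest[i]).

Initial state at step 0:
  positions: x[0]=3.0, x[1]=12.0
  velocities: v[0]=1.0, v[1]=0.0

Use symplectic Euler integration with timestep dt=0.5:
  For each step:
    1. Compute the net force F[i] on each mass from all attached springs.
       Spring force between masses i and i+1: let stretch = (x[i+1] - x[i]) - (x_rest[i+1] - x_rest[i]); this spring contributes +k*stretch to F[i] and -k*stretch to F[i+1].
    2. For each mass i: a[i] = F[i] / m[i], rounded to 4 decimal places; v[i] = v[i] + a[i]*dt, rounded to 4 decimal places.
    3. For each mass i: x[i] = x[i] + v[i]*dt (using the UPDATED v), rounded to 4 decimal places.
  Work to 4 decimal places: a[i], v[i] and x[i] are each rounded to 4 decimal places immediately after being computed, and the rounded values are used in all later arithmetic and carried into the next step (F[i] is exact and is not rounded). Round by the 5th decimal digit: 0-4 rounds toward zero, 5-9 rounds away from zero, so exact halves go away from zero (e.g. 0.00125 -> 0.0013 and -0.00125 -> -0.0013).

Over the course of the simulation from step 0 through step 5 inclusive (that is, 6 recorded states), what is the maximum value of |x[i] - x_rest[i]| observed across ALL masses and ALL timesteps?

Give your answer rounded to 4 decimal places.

Step 0: x=[3.0000 12.0000] v=[1.0000 0.0000]
Step 1: x=[7.5000 8.0000] v=[9.0000 -8.0000]
Step 2: x=[7.5000 8.5000] v=[0.0000 1.0000]
Step 3: x=[3.5000 13.0000] v=[-8.0000 9.0000]
Step 4: x=[4.0000 13.0000] v=[1.0000 0.0000]
Step 5: x=[8.5000 9.0000] v=[9.0000 -8.0000]
Max displacement = 3.5000

Answer: 3.5000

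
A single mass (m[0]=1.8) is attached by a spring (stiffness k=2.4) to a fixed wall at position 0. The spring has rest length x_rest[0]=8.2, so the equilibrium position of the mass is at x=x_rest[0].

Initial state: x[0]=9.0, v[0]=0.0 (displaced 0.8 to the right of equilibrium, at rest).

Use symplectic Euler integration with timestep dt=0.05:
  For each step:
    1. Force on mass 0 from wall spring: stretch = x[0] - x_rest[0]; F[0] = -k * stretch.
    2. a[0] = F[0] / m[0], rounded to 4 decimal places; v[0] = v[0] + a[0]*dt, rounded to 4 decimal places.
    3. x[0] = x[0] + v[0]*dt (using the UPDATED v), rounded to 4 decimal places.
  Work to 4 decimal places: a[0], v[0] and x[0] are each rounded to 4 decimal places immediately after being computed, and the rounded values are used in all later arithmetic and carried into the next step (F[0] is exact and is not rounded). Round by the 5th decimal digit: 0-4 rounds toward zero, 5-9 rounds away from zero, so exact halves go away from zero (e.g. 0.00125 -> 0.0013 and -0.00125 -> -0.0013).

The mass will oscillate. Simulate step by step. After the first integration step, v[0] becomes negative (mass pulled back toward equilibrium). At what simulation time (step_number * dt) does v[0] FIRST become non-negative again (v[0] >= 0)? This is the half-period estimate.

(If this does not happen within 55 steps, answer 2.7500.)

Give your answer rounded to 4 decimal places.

Step 0: x=[9.0000] v=[0.0000]
Step 1: x=[8.9973] v=[-0.0533]
Step 2: x=[8.9920] v=[-0.1065]
Step 3: x=[8.9840] v=[-0.1593]
Step 4: x=[8.9734] v=[-0.2116]
Step 5: x=[8.9602] v=[-0.2632]
Step 6: x=[8.9445] v=[-0.3139]
Step 7: x=[8.9263] v=[-0.3635]
Step 8: x=[8.9057] v=[-0.4119]
Step 9: x=[8.8828] v=[-0.4589]
Step 10: x=[8.8576] v=[-0.5044]
Step 11: x=[8.8302] v=[-0.5482]
Step 12: x=[8.8007] v=[-0.5902]
Step 13: x=[8.7692] v=[-0.6302]
Step 14: x=[8.7358] v=[-0.6681]
Step 15: x=[8.7006] v=[-0.7038]
Step 16: x=[8.6637] v=[-0.7372]
Step 17: x=[8.6253] v=[-0.7681]
Step 18: x=[8.5855] v=[-0.7965]
Step 19: x=[8.5444] v=[-0.8222]
Step 20: x=[8.5021] v=[-0.8452]
Step 21: x=[8.4588] v=[-0.8653]
Step 22: x=[8.4147] v=[-0.8826]
Step 23: x=[8.3699] v=[-0.8969]
Step 24: x=[8.3245] v=[-0.9082]
Step 25: x=[8.2787] v=[-0.9165]
Step 26: x=[8.2326] v=[-0.9217]
Step 27: x=[8.1864] v=[-0.9239]
Step 28: x=[8.1403] v=[-0.9230]
Step 29: x=[8.0944] v=[-0.9190]
Step 30: x=[8.0488] v=[-0.9120]
Step 31: x=[8.0037] v=[-0.9019]
Step 32: x=[7.9593] v=[-0.8888]
Step 33: x=[7.9157] v=[-0.8728]
Step 34: x=[7.8730] v=[-0.8538]
Step 35: x=[7.8314] v=[-0.8320]
Step 36: x=[7.7910] v=[-0.8074]
Step 37: x=[7.7520] v=[-0.7801]
Step 38: x=[7.7145] v=[-0.7502]
Step 39: x=[7.6786] v=[-0.7178]
Step 40: x=[7.6445] v=[-0.6830]
Step 41: x=[7.6122] v=[-0.6460]
Step 42: x=[7.5819] v=[-0.6068]
Step 43: x=[7.5536] v=[-0.5656]
Step 44: x=[7.5275] v=[-0.5225]
Step 45: x=[7.5036] v=[-0.4777]
Step 46: x=[7.4820] v=[-0.4313]
Step 47: x=[7.4628] v=[-0.3834]
Step 48: x=[7.4461] v=[-0.3343]
Step 49: x=[7.4319] v=[-0.2840]
Step 50: x=[7.4203] v=[-0.2328]
Step 51: x=[7.4113] v=[-0.1808]
Step 52: x=[7.4049] v=[-0.1282]
Step 53: x=[7.4011] v=[-0.0752]
Step 54: x=[7.4000] v=[-0.0219]
Step 55: x=[7.4016] v=[0.0314]
First v>=0 after going negative at step 55, time=2.7500

Answer: 2.7500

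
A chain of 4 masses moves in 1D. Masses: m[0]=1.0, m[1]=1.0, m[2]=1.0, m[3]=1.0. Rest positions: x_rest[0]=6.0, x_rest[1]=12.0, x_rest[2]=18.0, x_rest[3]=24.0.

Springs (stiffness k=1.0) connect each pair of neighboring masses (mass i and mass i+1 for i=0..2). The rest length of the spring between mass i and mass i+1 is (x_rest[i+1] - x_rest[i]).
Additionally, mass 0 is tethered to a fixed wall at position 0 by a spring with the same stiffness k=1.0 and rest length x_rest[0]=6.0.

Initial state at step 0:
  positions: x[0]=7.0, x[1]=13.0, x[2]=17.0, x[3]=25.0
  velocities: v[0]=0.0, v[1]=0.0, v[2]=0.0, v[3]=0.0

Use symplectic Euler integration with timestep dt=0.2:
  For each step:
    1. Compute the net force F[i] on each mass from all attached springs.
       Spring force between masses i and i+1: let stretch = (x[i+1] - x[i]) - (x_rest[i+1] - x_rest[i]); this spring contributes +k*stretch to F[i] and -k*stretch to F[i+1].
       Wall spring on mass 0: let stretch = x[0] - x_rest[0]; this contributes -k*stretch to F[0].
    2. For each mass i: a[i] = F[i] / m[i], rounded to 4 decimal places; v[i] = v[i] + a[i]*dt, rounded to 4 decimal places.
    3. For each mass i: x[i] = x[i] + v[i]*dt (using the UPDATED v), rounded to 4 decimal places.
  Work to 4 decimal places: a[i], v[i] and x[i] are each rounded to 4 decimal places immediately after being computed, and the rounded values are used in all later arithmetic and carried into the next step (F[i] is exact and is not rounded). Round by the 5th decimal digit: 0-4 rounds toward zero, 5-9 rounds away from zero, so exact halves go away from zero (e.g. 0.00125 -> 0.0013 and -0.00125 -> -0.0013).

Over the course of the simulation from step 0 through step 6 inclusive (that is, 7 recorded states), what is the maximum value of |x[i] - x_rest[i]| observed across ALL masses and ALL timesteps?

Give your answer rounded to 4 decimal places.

Step 0: x=[7.0000 13.0000 17.0000 25.0000] v=[0.0000 0.0000 0.0000 0.0000]
Step 1: x=[6.9600 12.9200 17.1600 24.9200] v=[-0.2000 -0.4000 0.8000 -0.4000]
Step 2: x=[6.8800 12.7712 17.4608 24.7696] v=[-0.4000 -0.7440 1.5040 -0.7520]
Step 3: x=[6.7604 12.5743 17.8664 24.5668] v=[-0.5978 -0.9843 2.0278 -1.0138]
Step 4: x=[6.6030 12.3566 18.3283 24.3360] v=[-0.7871 -1.0887 2.3095 -1.1539]
Step 5: x=[6.4116 12.1476 18.7916 24.1049] v=[-0.9570 -1.0451 2.3167 -1.1554]
Step 6: x=[6.1932 11.9749 19.2017 23.9013] v=[-1.0921 -0.8635 2.0506 -1.0181]
Max displacement = 1.2017

Answer: 1.2017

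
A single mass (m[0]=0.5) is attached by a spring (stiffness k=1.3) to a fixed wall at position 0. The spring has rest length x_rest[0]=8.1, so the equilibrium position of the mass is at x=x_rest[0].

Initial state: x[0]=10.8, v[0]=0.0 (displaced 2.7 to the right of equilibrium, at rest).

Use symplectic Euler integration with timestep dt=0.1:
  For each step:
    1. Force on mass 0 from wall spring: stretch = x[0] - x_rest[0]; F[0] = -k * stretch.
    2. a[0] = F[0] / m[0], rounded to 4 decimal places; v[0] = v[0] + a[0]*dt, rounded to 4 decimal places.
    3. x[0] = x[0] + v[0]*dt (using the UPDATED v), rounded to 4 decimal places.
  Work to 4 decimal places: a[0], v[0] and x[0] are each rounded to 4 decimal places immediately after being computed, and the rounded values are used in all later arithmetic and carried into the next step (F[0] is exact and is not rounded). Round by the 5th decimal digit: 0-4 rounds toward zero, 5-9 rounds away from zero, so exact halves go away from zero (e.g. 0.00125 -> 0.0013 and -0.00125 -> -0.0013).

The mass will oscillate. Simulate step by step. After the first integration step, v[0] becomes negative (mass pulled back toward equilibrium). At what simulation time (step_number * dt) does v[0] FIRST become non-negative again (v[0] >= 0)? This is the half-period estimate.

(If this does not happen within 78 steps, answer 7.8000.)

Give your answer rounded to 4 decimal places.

Step 0: x=[10.8000] v=[0.0000]
Step 1: x=[10.7298] v=[-0.7020]
Step 2: x=[10.5912] v=[-1.3858]
Step 3: x=[10.3879] v=[-2.0335]
Step 4: x=[10.1251] v=[-2.6284]
Step 5: x=[9.8096] v=[-3.1549]
Step 6: x=[9.4497] v=[-3.5994]
Step 7: x=[9.0547] v=[-3.9503]
Step 8: x=[8.6349] v=[-4.1985]
Step 9: x=[8.2011] v=[-4.3376]
Step 10: x=[7.7647] v=[-4.3639]
Step 11: x=[7.3370] v=[-4.2767]
Step 12: x=[6.9292] v=[-4.0783]
Step 13: x=[6.5518] v=[-3.7739]
Step 14: x=[6.2147] v=[-3.3714]
Step 15: x=[5.9266] v=[-2.8812]
Step 16: x=[5.6950] v=[-2.3161]
Step 17: x=[5.5259] v=[-1.6908]
Step 18: x=[5.4238] v=[-1.0215]
Step 19: x=[5.3912] v=[-0.3257]
Step 20: x=[5.4291] v=[0.3786]
First v>=0 after going negative at step 20, time=2.0000

Answer: 2.0000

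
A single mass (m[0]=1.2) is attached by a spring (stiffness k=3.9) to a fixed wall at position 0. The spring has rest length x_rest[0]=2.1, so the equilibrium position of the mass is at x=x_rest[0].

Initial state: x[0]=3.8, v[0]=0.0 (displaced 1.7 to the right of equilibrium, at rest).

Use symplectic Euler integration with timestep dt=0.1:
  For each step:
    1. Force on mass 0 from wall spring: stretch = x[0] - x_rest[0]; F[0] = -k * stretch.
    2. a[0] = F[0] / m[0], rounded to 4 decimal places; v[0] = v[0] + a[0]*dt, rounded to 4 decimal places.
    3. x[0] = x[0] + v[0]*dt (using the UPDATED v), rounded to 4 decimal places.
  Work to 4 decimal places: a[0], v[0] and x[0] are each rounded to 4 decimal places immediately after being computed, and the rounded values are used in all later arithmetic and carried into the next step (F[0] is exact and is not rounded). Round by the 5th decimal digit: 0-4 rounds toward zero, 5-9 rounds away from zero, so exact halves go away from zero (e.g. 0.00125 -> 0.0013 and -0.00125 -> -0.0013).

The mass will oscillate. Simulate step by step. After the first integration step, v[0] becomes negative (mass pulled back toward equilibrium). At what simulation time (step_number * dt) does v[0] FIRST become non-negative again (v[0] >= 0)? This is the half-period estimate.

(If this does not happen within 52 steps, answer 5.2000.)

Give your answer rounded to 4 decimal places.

Step 0: x=[3.8000] v=[0.0000]
Step 1: x=[3.7448] v=[-0.5525]
Step 2: x=[3.6361] v=[-1.0871]
Step 3: x=[3.4775] v=[-1.5863]
Step 4: x=[3.2741] v=[-2.0340]
Step 5: x=[3.0325] v=[-2.4156]
Step 6: x=[2.7606] v=[-2.7187]
Step 7: x=[2.4673] v=[-2.9334]
Step 8: x=[2.1620] v=[-3.0528]
Step 9: x=[1.8547] v=[-3.0730]
Step 10: x=[1.5554] v=[-2.9933]
Step 11: x=[1.2738] v=[-2.8163]
Step 12: x=[1.0190] v=[-2.5478]
Step 13: x=[0.7994] v=[-2.1965]
Step 14: x=[0.6220] v=[-1.7738]
Step 15: x=[0.4927] v=[-1.2935]
Step 16: x=[0.4156] v=[-0.7711]
Step 17: x=[0.3932] v=[-0.2237]
Step 18: x=[0.4263] v=[0.3310]
First v>=0 after going negative at step 18, time=1.8000

Answer: 1.8000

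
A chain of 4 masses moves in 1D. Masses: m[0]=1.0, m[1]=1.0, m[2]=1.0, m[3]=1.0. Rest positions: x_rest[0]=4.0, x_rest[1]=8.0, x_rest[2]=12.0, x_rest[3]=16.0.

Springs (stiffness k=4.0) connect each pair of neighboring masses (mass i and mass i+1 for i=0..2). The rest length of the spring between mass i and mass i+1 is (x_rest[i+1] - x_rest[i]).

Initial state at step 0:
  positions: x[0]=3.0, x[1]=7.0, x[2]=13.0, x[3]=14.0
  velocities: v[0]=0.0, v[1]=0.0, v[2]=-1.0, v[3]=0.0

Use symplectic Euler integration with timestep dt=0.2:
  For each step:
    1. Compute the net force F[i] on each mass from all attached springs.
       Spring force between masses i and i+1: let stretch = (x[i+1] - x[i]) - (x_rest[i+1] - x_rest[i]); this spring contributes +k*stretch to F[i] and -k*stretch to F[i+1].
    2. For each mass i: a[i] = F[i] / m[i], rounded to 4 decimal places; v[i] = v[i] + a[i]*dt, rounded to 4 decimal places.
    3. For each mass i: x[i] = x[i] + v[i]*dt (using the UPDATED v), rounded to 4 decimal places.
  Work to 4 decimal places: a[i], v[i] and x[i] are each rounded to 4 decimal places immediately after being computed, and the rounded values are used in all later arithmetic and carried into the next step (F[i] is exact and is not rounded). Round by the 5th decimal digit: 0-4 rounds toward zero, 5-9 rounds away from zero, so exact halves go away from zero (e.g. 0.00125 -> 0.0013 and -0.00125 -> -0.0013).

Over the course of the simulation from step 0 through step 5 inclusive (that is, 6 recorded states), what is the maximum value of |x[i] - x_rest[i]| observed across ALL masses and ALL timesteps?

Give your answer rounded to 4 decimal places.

Step 0: x=[3.0000 7.0000 13.0000 14.0000] v=[0.0000 0.0000 -1.0000 0.0000]
Step 1: x=[3.0000 7.3200 12.0000 14.4800] v=[0.0000 1.6000 -5.0000 2.4000]
Step 2: x=[3.0512 7.6976 10.6480 15.2032] v=[0.2560 1.8880 -6.7600 3.6160]
Step 3: x=[3.2058 7.8038 9.5528 15.8376] v=[0.7731 0.5312 -5.4762 3.1718]
Step 4: x=[3.4561 7.4542 9.1833 16.1064] v=[1.2515 -1.7480 -1.8476 1.3440]
Step 5: x=[3.7061 6.7416 9.6448 15.9075] v=[1.2500 -3.5632 2.3076 -0.9945]
Max displacement = 2.8167

Answer: 2.8167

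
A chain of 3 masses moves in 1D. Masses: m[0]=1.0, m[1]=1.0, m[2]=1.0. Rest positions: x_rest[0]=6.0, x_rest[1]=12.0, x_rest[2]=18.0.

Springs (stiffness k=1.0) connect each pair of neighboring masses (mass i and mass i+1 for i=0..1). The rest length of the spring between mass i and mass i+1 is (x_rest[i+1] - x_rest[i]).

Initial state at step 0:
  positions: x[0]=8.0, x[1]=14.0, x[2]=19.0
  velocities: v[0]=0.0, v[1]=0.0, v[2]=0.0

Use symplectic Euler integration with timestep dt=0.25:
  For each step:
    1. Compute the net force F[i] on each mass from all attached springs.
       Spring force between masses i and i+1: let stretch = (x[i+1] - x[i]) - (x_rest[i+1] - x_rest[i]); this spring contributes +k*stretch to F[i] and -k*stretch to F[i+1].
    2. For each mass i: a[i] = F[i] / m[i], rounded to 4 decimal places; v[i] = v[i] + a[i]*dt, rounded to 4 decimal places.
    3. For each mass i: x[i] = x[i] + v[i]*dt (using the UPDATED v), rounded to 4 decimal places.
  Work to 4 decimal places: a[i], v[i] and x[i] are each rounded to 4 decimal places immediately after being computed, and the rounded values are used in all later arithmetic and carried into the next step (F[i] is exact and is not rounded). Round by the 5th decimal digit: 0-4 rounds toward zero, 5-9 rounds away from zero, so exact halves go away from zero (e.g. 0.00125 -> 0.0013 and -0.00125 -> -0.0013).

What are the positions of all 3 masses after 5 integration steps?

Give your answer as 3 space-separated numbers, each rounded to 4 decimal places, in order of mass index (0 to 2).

Step 0: x=[8.0000 14.0000 19.0000] v=[0.0000 0.0000 0.0000]
Step 1: x=[8.0000 13.9375 19.0625] v=[0.0000 -0.2500 0.2500]
Step 2: x=[7.9961 13.8242 19.1797] v=[-0.0156 -0.4531 0.4688]
Step 3: x=[7.9815 13.6814 19.3372] v=[-0.0586 -0.5713 0.6299]
Step 4: x=[7.9481 13.5358 19.5162] v=[-0.1336 -0.5823 0.7160]
Step 5: x=[7.8889 13.4148 19.6964] v=[-0.2367 -0.4841 0.7209]

Answer: 7.8889 13.4148 19.6964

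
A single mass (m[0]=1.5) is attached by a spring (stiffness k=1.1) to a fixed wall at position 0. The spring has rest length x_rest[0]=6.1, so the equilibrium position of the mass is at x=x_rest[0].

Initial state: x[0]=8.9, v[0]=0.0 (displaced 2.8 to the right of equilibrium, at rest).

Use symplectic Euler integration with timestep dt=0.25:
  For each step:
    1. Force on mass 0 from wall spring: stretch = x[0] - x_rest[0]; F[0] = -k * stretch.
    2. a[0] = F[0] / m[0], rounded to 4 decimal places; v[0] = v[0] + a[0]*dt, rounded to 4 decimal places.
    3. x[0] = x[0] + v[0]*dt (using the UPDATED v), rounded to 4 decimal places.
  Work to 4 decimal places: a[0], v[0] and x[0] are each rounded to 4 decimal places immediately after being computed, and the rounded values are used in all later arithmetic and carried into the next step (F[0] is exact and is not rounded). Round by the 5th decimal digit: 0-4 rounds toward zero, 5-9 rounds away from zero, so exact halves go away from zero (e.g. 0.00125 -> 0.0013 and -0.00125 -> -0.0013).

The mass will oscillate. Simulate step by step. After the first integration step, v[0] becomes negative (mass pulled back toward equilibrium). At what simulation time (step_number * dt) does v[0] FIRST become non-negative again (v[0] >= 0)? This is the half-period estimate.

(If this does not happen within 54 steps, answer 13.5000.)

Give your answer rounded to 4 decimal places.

Step 0: x=[8.9000] v=[0.0000]
Step 1: x=[8.7717] v=[-0.5133]
Step 2: x=[8.5209] v=[-1.0031]
Step 3: x=[8.1592] v=[-1.4469]
Step 4: x=[7.7031] v=[-1.8244]
Step 5: x=[7.1735] v=[-2.1183]
Step 6: x=[6.5947] v=[-2.3151]
Step 7: x=[5.9933] v=[-2.4058]
Step 8: x=[5.3967] v=[-2.3863]
Step 9: x=[4.8324] v=[-2.2574]
Step 10: x=[4.3262] v=[-2.0250]
Step 11: x=[3.9013] v=[-1.6998]
Step 12: x=[3.5771] v=[-1.2967]
Step 13: x=[3.3686] v=[-0.8342]
Step 14: x=[3.2852] v=[-0.3335]
Step 15: x=[3.3309] v=[0.1826]
First v>=0 after going negative at step 15, time=3.7500

Answer: 3.7500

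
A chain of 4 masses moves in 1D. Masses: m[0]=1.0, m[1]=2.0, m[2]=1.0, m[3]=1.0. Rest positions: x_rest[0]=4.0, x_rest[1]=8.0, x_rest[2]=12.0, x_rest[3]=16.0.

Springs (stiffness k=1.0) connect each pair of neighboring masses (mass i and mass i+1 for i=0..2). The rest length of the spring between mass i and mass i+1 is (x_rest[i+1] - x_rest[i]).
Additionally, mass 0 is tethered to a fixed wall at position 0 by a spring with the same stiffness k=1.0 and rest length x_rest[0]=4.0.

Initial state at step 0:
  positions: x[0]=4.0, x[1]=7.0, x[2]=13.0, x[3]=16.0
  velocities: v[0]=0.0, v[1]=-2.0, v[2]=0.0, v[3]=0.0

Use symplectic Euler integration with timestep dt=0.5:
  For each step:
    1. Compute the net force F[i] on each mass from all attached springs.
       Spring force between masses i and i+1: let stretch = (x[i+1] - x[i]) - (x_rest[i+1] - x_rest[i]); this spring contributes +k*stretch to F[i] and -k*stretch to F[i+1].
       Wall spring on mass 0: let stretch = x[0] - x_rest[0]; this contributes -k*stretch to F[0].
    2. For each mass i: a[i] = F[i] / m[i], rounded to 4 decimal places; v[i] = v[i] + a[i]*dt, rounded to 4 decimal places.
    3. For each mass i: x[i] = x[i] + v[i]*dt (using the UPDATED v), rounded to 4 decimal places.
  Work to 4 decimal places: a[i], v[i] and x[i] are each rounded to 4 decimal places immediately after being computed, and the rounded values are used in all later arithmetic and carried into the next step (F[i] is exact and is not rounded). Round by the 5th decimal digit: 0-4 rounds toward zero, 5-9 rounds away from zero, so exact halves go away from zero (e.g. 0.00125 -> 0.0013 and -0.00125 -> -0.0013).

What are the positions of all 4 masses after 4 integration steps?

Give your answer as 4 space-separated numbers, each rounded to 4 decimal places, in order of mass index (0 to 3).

Step 0: x=[4.0000 7.0000 13.0000 16.0000] v=[0.0000 -2.0000 0.0000 0.0000]
Step 1: x=[3.7500 6.3750 12.2500 16.2500] v=[-0.5000 -1.2500 -1.5000 0.5000]
Step 2: x=[3.2188 6.1563 11.0313 16.5000] v=[-1.0625 -0.4375 -2.4375 0.5000]
Step 3: x=[2.6172 6.1798 9.9610 16.3828] v=[-1.2032 0.0469 -2.1407 -0.2344]
Step 4: x=[2.2520 6.2306 9.5508 15.6602] v=[-0.7305 0.1016 -0.8204 -1.4453]

Answer: 2.2520 6.2306 9.5508 15.6602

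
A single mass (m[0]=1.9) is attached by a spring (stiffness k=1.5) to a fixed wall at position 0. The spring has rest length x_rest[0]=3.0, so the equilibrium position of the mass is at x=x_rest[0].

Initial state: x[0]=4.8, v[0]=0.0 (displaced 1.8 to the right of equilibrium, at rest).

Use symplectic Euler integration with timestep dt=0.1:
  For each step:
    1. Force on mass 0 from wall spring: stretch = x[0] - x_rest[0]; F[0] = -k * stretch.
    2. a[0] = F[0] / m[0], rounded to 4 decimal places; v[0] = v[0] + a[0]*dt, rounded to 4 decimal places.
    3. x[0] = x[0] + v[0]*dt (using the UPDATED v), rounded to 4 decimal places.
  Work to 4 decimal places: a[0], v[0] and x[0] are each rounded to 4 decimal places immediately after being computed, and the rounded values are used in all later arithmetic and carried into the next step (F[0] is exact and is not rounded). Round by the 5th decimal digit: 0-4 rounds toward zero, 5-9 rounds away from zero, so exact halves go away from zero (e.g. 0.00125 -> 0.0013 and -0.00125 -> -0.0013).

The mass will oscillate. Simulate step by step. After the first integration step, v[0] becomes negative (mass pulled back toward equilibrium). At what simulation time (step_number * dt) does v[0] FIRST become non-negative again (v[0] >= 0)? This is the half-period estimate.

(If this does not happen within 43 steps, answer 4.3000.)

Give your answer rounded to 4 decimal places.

Answer: 3.6000

Derivation:
Step 0: x=[4.8000] v=[0.0000]
Step 1: x=[4.7858] v=[-0.1421]
Step 2: x=[4.7575] v=[-0.2831]
Step 3: x=[4.7153] v=[-0.4219]
Step 4: x=[4.6596] v=[-0.5573]
Step 5: x=[4.5908] v=[-0.6883]
Step 6: x=[4.5094] v=[-0.8139]
Step 7: x=[4.4161] v=[-0.9331]
Step 8: x=[4.3116] v=[-1.0449]
Step 9: x=[4.1968] v=[-1.1485]
Step 10: x=[4.0725] v=[-1.2430]
Step 11: x=[3.9397] v=[-1.3277]
Step 12: x=[3.7995] v=[-1.4019]
Step 13: x=[3.6530] v=[-1.4650]
Step 14: x=[3.5013] v=[-1.5166]
Step 15: x=[3.3457] v=[-1.5562]
Step 16: x=[3.1874] v=[-1.5835]
Step 17: x=[3.0276] v=[-1.5983]
Step 18: x=[2.8676] v=[-1.6005]
Step 19: x=[2.7086] v=[-1.5901]
Step 20: x=[2.5519] v=[-1.5671]
Step 21: x=[2.3987] v=[-1.5317]
Step 22: x=[2.2503] v=[-1.4842]
Step 23: x=[2.1078] v=[-1.4250]
Step 24: x=[1.9723] v=[-1.3546]
Step 25: x=[1.8450] v=[-1.2735]
Step 26: x=[1.7268] v=[-1.1823]
Step 27: x=[1.6186] v=[-1.0818]
Step 28: x=[1.5213] v=[-0.9727]
Step 29: x=[1.4357] v=[-0.8560]
Step 30: x=[1.3625] v=[-0.7325]
Step 31: x=[1.3022] v=[-0.6032]
Step 32: x=[1.2553] v=[-0.4692]
Step 33: x=[1.2222] v=[-0.3315]
Step 34: x=[1.2031] v=[-0.1912]
Step 35: x=[1.1982] v=[-0.0493]
Step 36: x=[1.2075] v=[0.0930]
First v>=0 after going negative at step 36, time=3.6000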